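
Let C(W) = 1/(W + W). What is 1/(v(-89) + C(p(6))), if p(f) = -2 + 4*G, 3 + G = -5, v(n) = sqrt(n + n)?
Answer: -68/823073 - 4624*I*sqrt(178)/823073 ≈ -8.2617e-5 - 0.074953*I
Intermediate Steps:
v(n) = sqrt(2)*sqrt(n) (v(n) = sqrt(2*n) = sqrt(2)*sqrt(n))
G = -8 (G = -3 - 5 = -8)
p(f) = -34 (p(f) = -2 + 4*(-8) = -2 - 32 = -34)
C(W) = 1/(2*W)
1/(v(-89) + C(p(6))) = 1/(sqrt(2)*sqrt(-89) + (1/2)/(-34)) = 1/(sqrt(2)*(I*sqrt(89)) + (1/2)*(-1/34)) = 1/(I*sqrt(178) - 1/68) = 1/(-1/68 + I*sqrt(178))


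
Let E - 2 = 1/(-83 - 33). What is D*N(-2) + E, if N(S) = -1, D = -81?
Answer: 9627/116 ≈ 82.991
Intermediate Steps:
E = 231/116 (E = 2 + 1/(-83 - 33) = 2 + 1/(-116) = 2 - 1/116 = 231/116 ≈ 1.9914)
D*N(-2) + E = -81*(-1) + 231/116 = 81 + 231/116 = 9627/116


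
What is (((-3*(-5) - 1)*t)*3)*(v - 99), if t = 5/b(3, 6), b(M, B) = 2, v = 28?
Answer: -7455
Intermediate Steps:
t = 5/2 ≈ 2.5000
(((-3*(-5) - 1)*t)*3)*(v - 99) = (((-3*(-5) - 1)*(5/2))*3)*(28 - 99) = (((15 - 1)*(5/2))*3)*(-71) = ((14*(5/2))*3)*(-71) = (35*3)*(-71) = 105*(-71) = -7455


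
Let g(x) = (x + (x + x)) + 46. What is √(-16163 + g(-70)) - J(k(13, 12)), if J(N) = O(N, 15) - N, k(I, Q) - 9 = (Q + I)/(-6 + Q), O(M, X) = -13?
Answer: 157/6 + I*√16327 ≈ 26.167 + 127.78*I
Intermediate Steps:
g(x) = 46 + 3*x (g(x) = (x + 2*x) + 46 = 3*x + 46 = 46 + 3*x)
k(I, Q) = 9 + (I + Q)/(-6 + Q) (k(I, Q) = 9 + (Q + I)/(-6 + Q) = 9 + (I + Q)/(-6 + Q))
J(N) = -13 - N
√(-16163 + g(-70)) - J(k(13, 12)) = √(-16163 + (46 + 3*(-70))) - (-13 - (-54 + 13 + 10*12)/(-6 + 12)) = √(-16163 + (46 - 210)) - (-13 - (-54 + 13 + 120)/6) = √(-16163 - 164) - (-13 - 79/6) = √(-16327) - (-13 - 1*79/6) = I*√16327 - (-13 - 79/6) = I*√16327 - 1*(-157/6) = I*√16327 + 157/6 = 157/6 + I*√16327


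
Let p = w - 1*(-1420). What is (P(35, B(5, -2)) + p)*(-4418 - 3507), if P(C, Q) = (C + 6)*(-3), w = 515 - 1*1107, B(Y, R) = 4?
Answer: -5587125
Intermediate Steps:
w = -592 (w = 515 - 1107 = -592)
P(C, Q) = -18 - 3*C (P(C, Q) = (6 + C)*(-3) = -18 - 3*C)
p = 828 (p = -592 - 1*(-1420) = -592 + 1420 = 828)
(P(35, B(5, -2)) + p)*(-4418 - 3507) = ((-18 - 3*35) + 828)*(-4418 - 3507) = ((-18 - 105) + 828)*(-7925) = (-123 + 828)*(-7925) = 705*(-7925) = -5587125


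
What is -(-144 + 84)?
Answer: 60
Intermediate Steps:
-(-144 + 84) = -1*(-60) = 60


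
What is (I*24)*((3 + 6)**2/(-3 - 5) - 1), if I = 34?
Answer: -9078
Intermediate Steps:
(I*24)*((3 + 6)**2/(-3 - 5) - 1) = (34*24)*((3 + 6)**2/(-3 - 5) - 1) = 816*(9**2/(-8) - 1) = 816*(81*(-1/8) - 1) = 816*(-81/8 - 1) = 816*(-89/8) = -9078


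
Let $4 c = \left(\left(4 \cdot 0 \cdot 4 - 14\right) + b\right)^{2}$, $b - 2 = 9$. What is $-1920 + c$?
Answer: $- \frac{7671}{4} \approx -1917.8$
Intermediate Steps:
$b = 11$ ($b = 2 + 9 = 11$)
$c = \frac{9}{4}$ ($c = \frac{\left(\left(4 \cdot 0 \cdot 4 - 14\right) + 11\right)^{2}}{4} = \frac{\left(\left(0 \cdot 4 - 14\right) + 11\right)^{2}}{4} = \frac{\left(\left(0 - 14\right) + 11\right)^{2}}{4} = \frac{\left(-14 + 11\right)^{2}}{4} = \frac{\left(-3\right)^{2}}{4} = \frac{1}{4} \cdot 9 = \frac{9}{4} \approx 2.25$)
$-1920 + c = -1920 + \frac{9}{4} = - \frac{7671}{4}$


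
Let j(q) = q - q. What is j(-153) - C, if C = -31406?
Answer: 31406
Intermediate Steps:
j(q) = 0
j(-153) - C = 0 - 1*(-31406) = 0 + 31406 = 31406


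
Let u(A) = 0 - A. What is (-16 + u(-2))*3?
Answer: -42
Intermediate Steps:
u(A) = -A
(-16 + u(-2))*3 = (-16 - 1*(-2))*3 = (-16 + 2)*3 = -14*3 = -42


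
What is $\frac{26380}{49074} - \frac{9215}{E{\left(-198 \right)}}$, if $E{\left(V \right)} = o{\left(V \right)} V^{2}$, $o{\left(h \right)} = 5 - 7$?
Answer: $\frac{420103325}{641299032} \approx 0.65508$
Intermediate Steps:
$o{\left(h \right)} = -2$ ($o{\left(h \right)} = 5 - 7 = -2$)
$E{\left(V \right)} = - 2 V^{2}$
$\frac{26380}{49074} - \frac{9215}{E{\left(-198 \right)}} = \frac{26380}{49074} - \frac{9215}{\left(-2\right) \left(-198\right)^{2}} = 26380 \cdot \frac{1}{49074} - \frac{9215}{\left(-2\right) 39204} = \frac{13190}{24537} - \frac{9215}{-78408} = \frac{13190}{24537} - - \frac{9215}{78408} = \frac{13190}{24537} + \frac{9215}{78408} = \frac{420103325}{641299032}$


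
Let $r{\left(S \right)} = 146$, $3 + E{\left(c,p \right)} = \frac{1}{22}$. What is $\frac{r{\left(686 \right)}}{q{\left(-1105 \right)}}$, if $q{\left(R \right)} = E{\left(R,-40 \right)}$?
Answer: $- \frac{3212}{65} \approx -49.415$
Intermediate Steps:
$E{\left(c,p \right)} = - \frac{65}{22}$ ($E{\left(c,p \right)} = -3 + \frac{1}{22} = - \frac{65}{22}$)
$q{\left(R \right)} = - \frac{65}{22}$
$\frac{r{\left(686 \right)}}{q{\left(-1105 \right)}} = \frac{146}{- \frac{65}{22}} = 146 \left(- \frac{22}{65}\right) = - \frac{3212}{65}$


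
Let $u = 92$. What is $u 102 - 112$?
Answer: $9272$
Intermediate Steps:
$u 102 - 112 = 92 \cdot 102 - 112 = 9384 - 112 = 9272$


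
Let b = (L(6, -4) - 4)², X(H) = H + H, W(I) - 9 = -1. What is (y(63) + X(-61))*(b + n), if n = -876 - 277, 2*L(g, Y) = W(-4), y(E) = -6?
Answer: 147584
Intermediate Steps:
W(I) = 8 (W(I) = 9 - 1 = 8)
X(H) = 2*H
L(g, Y) = 4 (L(g, Y) = (½)*8 = 4)
b = 0 (b = (4 - 4)² = 0² = 0)
n = -1153
(y(63) + X(-61))*(b + n) = (-6 + 2*(-61))*(0 - 1153) = (-6 - 122)*(-1153) = -128*(-1153) = 147584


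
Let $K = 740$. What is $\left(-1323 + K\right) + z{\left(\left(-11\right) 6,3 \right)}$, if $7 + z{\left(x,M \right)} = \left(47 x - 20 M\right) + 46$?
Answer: $-3706$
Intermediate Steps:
$z{\left(x,M \right)} = 39 - 20 M + 47 x$ ($z{\left(x,M \right)} = -7 - \left(-46 - 47 x + 20 M\right) = -7 + \left(46 - 20 M + 47 x\right) = 39 - 20 M + 47 x$)
$\left(-1323 + K\right) + z{\left(\left(-11\right) 6,3 \right)} = \left(-1323 + 740\right) + \left(39 - 60 + 47 \left(\left(-11\right) 6\right)\right) = -583 + \left(39 - 60 + 47 \left(-66\right)\right) = -583 - 3123 = -3706$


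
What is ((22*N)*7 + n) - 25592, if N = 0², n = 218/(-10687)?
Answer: -273501922/10687 ≈ -25592.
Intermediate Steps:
n = -218/10687 (n = 218*(-1/10687) = -218/10687 ≈ -0.020399)
N = 0
((22*N)*7 + n) - 25592 = ((22*0)*7 - 218/10687) - 25592 = (0*7 - 218/10687) - 25592 = (0 - 218/10687) - 25592 = -218/10687 - 25592 = -273501922/10687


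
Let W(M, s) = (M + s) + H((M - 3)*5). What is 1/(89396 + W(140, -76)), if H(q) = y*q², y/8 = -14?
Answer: -1/52463740 ≈ -1.9061e-8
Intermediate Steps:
y = -112 (y = 8*(-14) = -112)
H(q) = -112*q²
W(M, s) = M + s - 112*(-15 + 5*M)² (W(M, s) = (M + s) - 112*25*(M - 3)² = (M + s) - 112*25*(-3 + M)² = (M + s) - 112*(-15 + 5*M)² = M + s - 112*(-15 + 5*M)²)
1/(89396 + W(140, -76)) = 1/(89396 + (140 - 76 - 2800*(-3 + 140)²)) = 1/(89396 + (140 - 76 - 2800*137²)) = 1/(89396 + (140 - 76 - 2800*18769)) = 1/(89396 + (140 - 76 - 52553200)) = 1/(89396 - 52553136) = 1/(-52463740) = -1/52463740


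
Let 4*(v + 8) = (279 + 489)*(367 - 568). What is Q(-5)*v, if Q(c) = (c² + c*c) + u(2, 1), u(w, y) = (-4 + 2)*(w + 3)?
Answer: -1544000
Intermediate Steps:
u(w, y) = -6 - 2*w (u(w, y) = -2*(3 + w) = -6 - 2*w)
v = -38600 (v = -8 + ((279 + 489)*(367 - 568))/4 = -8 + (768*(-201))/4 = -8 + (¼)*(-154368) = -8 - 38592 = -38600)
Q(c) = -10 + 2*c² (Q(c) = (c² + c*c) + (-6 - 2*2) = (c² + c²) + (-6 - 4) = 2*c² - 10 = -10 + 2*c²)
Q(-5)*v = (-10 + 2*(-5)²)*(-38600) = (-10 + 2*25)*(-38600) = (-10 + 50)*(-38600) = 40*(-38600) = -1544000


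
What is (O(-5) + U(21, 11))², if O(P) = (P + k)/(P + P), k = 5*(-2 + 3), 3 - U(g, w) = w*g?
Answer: 51984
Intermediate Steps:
U(g, w) = 3 - g*w (U(g, w) = 3 - w*g = 3 - g*w)
k = 5 (k = 5*1 = 5)
O(P) = (5 + P)/(2*P) (O(P) = (P + 5)/(P + P) = (5 + P)/((2*P)) = (5 + P)*(1/(2*P)) = (5 + P)/(2*P))
(O(-5) + U(21, 11))² = ((½)*(5 - 5)/(-5) + (3 - 1*21*11))² = ((½)*(-⅕)*0 + (3 - 231))² = (0 - 228)² = (-228)² = 51984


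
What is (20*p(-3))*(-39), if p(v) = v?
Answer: 2340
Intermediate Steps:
(20*p(-3))*(-39) = (20*(-3))*(-39) = -60*(-39) = 2340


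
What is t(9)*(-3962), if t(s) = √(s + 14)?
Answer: -3962*√23 ≈ -19001.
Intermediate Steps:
t(s) = √(14 + s)
t(9)*(-3962) = √(14 + 9)*(-3962) = √23*(-3962) = -3962*√23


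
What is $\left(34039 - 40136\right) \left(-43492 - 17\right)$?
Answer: $265274373$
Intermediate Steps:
$\left(34039 - 40136\right) \left(-43492 - 17\right) = - 6097 \left(-43492 - 17\right) = \left(-6097\right) \left(-43509\right) = 265274373$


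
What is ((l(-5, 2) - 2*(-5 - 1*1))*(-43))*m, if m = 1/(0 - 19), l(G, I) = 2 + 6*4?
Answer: 86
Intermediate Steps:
l(G, I) = 26 (l(G, I) = 2 + 24 = 26)
m = -1/19 (m = 1/(-19) = -1/19 ≈ -0.052632)
((l(-5, 2) - 2*(-5 - 1*1))*(-43))*m = ((26 - 2*(-5 - 1*1))*(-43))*(-1/19) = ((26 - 2*(-5 - 1))*(-43))*(-1/19) = ((26 - 2*(-6))*(-43))*(-1/19) = ((26 + 12)*(-43))*(-1/19) = (38*(-43))*(-1/19) = -1634*(-1/19) = 86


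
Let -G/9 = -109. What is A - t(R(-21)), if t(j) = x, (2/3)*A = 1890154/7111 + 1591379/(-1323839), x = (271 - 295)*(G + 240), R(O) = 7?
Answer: 559197941367843/18827638258 ≈ 29701.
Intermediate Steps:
G = 981 (G = -9*(-109) = 981)
x = -29304 (x = (271 - 295)*(981 + 240) = -24*1221 = -29304)
A = 7472829855411/18827638258 (A = 3*(1890154/7111 + 1591379/(-1323839))/2 = 3*(1890154*(1/7111) + 1591379*(-1/1323839))/2 = 3*(1890154/7111 - 1591379/1323839)/2 = (3/2)*(2490943285137/9413819129) = 7472829855411/18827638258 ≈ 396.91)
t(j) = -29304
A - t(R(-21)) = 7472829855411/18827638258 - 1*(-29304) = 7472829855411/18827638258 + 29304 = 559197941367843/18827638258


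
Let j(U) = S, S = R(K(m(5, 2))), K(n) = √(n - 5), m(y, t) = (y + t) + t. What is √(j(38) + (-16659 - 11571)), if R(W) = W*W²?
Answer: I*√28222 ≈ 167.99*I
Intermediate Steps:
m(y, t) = y + 2*t (m(y, t) = (t + y) + t = y + 2*t)
K(n) = √(-5 + n)
R(W) = W³
S = 8 (S = (√(-5 + (5 + 2*2)))³ = (√(-5 + (5 + 4)))³ = (√(-5 + 9))³ = (√4)³ = 2³ = 8)
j(U) = 8
√(j(38) + (-16659 - 11571)) = √(8 + (-16659 - 11571)) = √(8 - 28230) = √(-28222) = I*√28222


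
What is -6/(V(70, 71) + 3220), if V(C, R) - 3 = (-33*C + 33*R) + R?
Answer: -2/1109 ≈ -0.0018034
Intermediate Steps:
V(C, R) = 3 - 33*C + 34*R (V(C, R) = 3 + ((-33*C + 33*R) + R) = 3 + (-33*C + 34*R) = 3 - 33*C + 34*R)
-6/(V(70, 71) + 3220) = -6/((3 - 33*70 + 34*71) + 3220) = -6/((3 - 2310 + 2414) + 3220) = -6/(107 + 3220) = -6/3327 = -6*1/3327 = -2/1109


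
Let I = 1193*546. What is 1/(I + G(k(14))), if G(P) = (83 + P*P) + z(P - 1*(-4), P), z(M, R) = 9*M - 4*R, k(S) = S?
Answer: 1/651763 ≈ 1.5343e-6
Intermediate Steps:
z(M, R) = -4*R + 9*M
I = 651378
G(P) = 119 + P² + 5*P (G(P) = (83 + P*P) + (-4*P + 9*(P - 1*(-4))) = (83 + P²) + (-4*P + 9*(P + 4)) = (83 + P²) + (-4*P + 9*(4 + P)) = (83 + P²) + (-4*P + (36 + 9*P)) = (83 + P²) + (36 + 5*P) = 119 + P² + 5*P)
1/(I + G(k(14))) = 1/(651378 + (119 + 14² + 5*14)) = 1/(651378 + (119 + 196 + 70)) = 1/(651378 + 385) = 1/651763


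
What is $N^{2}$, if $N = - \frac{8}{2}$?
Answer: $16$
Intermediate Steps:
$N = -4$ ($N = \left(-8\right) \frac{1}{2} = -4$)
$N^{2} = \left(-4\right)^{2} = 16$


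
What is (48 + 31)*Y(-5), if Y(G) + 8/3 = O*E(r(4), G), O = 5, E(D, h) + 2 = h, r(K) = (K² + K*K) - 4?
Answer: -8927/3 ≈ -2975.7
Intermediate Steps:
r(K) = -4 + 2*K² (r(K) = (K² + K²) - 4 = 2*K² - 4 = -4 + 2*K²)
E(D, h) = -2 + h
Y(G) = -38/3 + 5*G (Y(G) = -8/3 + 5*(-2 + G) = -8/3 + (-10 + 5*G) = -38/3 + 5*G)
(48 + 31)*Y(-5) = (48 + 31)*(-38/3 + 5*(-5)) = 79*(-38/3 - 25) = 79*(-113/3) = -8927/3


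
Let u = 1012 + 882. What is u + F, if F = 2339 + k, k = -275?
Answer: 3958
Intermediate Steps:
u = 1894
F = 2064 (F = 2339 - 275 = 2064)
u + F = 1894 + 2064 = 3958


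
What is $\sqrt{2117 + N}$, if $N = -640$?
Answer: $\sqrt{1477} \approx 38.432$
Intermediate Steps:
$\sqrt{2117 + N} = \sqrt{2117 - 640} = \sqrt{1477}$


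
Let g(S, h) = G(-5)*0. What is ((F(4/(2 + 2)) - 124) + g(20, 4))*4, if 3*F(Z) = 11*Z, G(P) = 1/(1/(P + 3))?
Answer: -1444/3 ≈ -481.33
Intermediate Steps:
G(P) = 3 + P (G(P) = 1/(1/(3 + P)) = 3 + P)
g(S, h) = 0 (g(S, h) = (3 - 5)*0 = -2*0 = 0)
F(Z) = 11*Z/3 (F(Z) = (11*Z)/3 = 11*Z/3)
((F(4/(2 + 2)) - 124) + g(20, 4))*4 = ((11*(4/(2 + 2))/3 - 124) + 0)*4 = ((11*(4/4)/3 - 124) + 0)*4 = ((11*((¼)*4)/3 - 124) + 0)*4 = (((11/3)*1 - 124) + 0)*4 = ((11/3 - 124) + 0)*4 = (-361/3 + 0)*4 = -361/3*4 = -1444/3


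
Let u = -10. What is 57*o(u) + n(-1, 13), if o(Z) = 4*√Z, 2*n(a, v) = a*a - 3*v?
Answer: -19 + 228*I*√10 ≈ -19.0 + 721.0*I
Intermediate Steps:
n(a, v) = a²/2 - 3*v/2 (n(a, v) = (a*a - 3*v)/2 = (a² - 3*v)/2 = a²/2 - 3*v/2)
57*o(u) + n(-1, 13) = 57*(4*√(-10)) + ((½)*(-1)² - 3/2*13) = 57*(4*(I*√10)) + ((½)*1 - 39/2) = 57*(4*I*√10) + (½ - 39/2) = 228*I*√10 - 19 = -19 + 228*I*√10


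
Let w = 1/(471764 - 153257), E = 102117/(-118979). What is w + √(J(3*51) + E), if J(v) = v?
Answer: 1/318507 + √2153718594930/118979 ≈ 12.335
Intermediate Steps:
E = -102117/118979 (E = 102117*(-1/118979) = -102117/118979 ≈ -0.85828)
w = 1/318507 ≈ 3.1396e-6
w + √(J(3*51) + E) = 1/318507 + √(3*51 - 102117/118979) = 1/318507 + √(153 - 102117/118979) = 1/318507 + √(18101670/118979) = 1/318507 + √2153718594930/118979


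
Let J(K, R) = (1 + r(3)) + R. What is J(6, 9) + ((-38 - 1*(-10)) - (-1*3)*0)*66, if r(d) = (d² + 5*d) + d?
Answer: -1811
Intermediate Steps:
r(d) = d² + 6*d
J(K, R) = 28 + R (J(K, R) = (1 + 3*(6 + 3)) + R = (1 + 3*9) + R = (1 + 27) + R = 28 + R)
J(6, 9) + ((-38 - 1*(-10)) - (-1*3)*0)*66 = (28 + 9) + ((-38 - 1*(-10)) - (-1*3)*0)*66 = 37 + ((-38 + 10) - (-3)*0)*66 = 37 + (-28 - 1*0)*66 = 37 + (-28 + 0)*66 = 37 - 28*66 = 37 - 1848 = -1811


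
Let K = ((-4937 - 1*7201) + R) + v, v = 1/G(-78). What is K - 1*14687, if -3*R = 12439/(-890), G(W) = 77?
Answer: -5513991277/205590 ≈ -26820.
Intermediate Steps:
v = 1/77 ≈ 0.012987
R = 12439/2670 (R = -12439/(3*(-890)) = -12439*(-1)/(3*890) = -1/3*(-12439/890) = 12439/2670 ≈ 4.6588)
K = -2494490947/205590 (K = ((-4937 - 1*7201) + 12439/2670) + 1/77 = ((-4937 - 7201) + 12439/2670) + 1/77 = (-12138 + 12439/2670) + 1/77 = -32396021/2670 + 1/77 = -2494490947/205590 ≈ -12133.)
K - 1*14687 = -2494490947/205590 - 1*14687 = -2494490947/205590 - 14687 = -5513991277/205590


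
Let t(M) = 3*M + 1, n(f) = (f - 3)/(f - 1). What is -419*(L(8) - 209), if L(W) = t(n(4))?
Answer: 86733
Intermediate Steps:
n(f) = (-3 + f)/(-1 + f)
t(M) = 1 + 3*M
L(W) = 2 (L(W) = 1 + 3*((-3 + 4)/(-1 + 4)) = 1 + 3*(1/3) = 1 + 3*((⅓)*1) = 1 + 3*(⅓) = 1 + 1 = 2)
-419*(L(8) - 209) = -419*(2 - 209) = -419*(-207) = 86733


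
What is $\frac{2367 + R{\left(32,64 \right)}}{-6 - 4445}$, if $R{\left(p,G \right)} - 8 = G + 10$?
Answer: $- \frac{2449}{4451} \approx -0.55021$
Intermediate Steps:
$R{\left(p,G \right)} = 18 + G$ ($R{\left(p,G \right)} = 8 + \left(G + 10\right) = 8 + \left(10 + G\right) = 18 + G$)
$\frac{2367 + R{\left(32,64 \right)}}{-6 - 4445} = \frac{2367 + \left(18 + 64\right)}{-6 - 4445} = \frac{2367 + 82}{-4451} = 2449 \left(- \frac{1}{4451}\right) = - \frac{2449}{4451}$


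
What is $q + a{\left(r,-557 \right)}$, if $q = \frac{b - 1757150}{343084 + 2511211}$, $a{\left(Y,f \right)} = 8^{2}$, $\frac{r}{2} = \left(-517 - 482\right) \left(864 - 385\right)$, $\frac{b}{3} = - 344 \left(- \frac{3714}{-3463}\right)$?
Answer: $\frac{626514266142}{9884423585} \approx 63.384$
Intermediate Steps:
$b = - \frac{3832848}{3463}$ ($b = 3 \left(- 344 \left(- \frac{3714}{-3463}\right)\right) = 3 \left(- 344 \left(\left(-3714\right) \left(- \frac{1}{3463}\right)\right)\right) = 3 \left(\left(-344\right) \frac{3714}{3463}\right) = 3 \left(- \frac{1277616}{3463}\right) = - \frac{3832848}{3463} \approx -1106.8$)
$r = -957042$ ($r = 2 \left(-517 - 482\right) \left(864 - 385\right) = 2 \left(\left(-999\right) 479\right) = 2 \left(-478521\right) = -957042$)
$a{\left(Y,f \right)} = 64$
$q = - \frac{6088843298}{9884423585}$ ($q = \frac{- \frac{3832848}{3463} - 1757150}{343084 + 2511211} = - \frac{6088843298}{3463 \cdot 2854295} = \left(- \frac{6088843298}{3463}\right) \frac{1}{2854295} = - \frac{6088843298}{9884423585} \approx -0.616$)
$q + a{\left(r,-557 \right)} = - \frac{6088843298}{9884423585} + 64 = \frac{626514266142}{9884423585}$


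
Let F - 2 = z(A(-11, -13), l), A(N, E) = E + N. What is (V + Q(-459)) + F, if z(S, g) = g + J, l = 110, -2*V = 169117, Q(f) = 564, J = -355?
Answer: -168475/2 ≈ -84238.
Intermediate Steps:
V = -169117/2 (V = -½*169117 = -169117/2 ≈ -84559.)
z(S, g) = -355 + g (z(S, g) = g - 355 = -355 + g)
F = -243 (F = 2 + (-355 + 110) = 2 - 245 = -243)
(V + Q(-459)) + F = (-169117/2 + 564) - 243 = -167989/2 - 243 = -168475/2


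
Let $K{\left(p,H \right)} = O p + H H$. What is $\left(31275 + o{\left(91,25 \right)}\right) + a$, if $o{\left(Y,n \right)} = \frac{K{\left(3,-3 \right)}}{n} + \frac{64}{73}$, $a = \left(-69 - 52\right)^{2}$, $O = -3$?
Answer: $\frac{3351932}{73} \approx 45917.0$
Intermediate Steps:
$a = 14641$ ($a = \left(-121\right)^{2} = 14641$)
$K{\left(p,H \right)} = H^{2} - 3 p$ ($K{\left(p,H \right)} = - 3 p + H H = - 3 p + H^{2} = H^{2} - 3 p$)
$o{\left(Y,n \right)} = \frac{64}{73}$ ($o{\left(Y,n \right)} = \frac{\left(-3\right)^{2} - 9}{n} + \frac{64}{73} = \frac{9 - 9}{n} + 64 \cdot \frac{1}{73} = \frac{0}{n} + \frac{64}{73} = 0 + \frac{64}{73} = \frac{64}{73}$)
$\left(31275 + o{\left(91,25 \right)}\right) + a = \left(31275 + \frac{64}{73}\right) + 14641 = \frac{2283139}{73} + 14641 = \frac{3351932}{73}$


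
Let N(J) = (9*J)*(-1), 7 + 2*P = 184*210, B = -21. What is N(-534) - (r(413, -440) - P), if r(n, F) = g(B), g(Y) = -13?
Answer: 48271/2 ≈ 24136.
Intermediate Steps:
r(n, F) = -13
P = 38633/2 (P = -7/2 + (184*210)/2 = -7/2 + (½)*38640 = -7/2 + 19320 = 38633/2 ≈ 19317.)
N(J) = -9*J
N(-534) - (r(413, -440) - P) = -9*(-534) - (-13 - 1*38633/2) = 4806 - (-13 - 38633/2) = 4806 - 1*(-38659/2) = 4806 + 38659/2 = 48271/2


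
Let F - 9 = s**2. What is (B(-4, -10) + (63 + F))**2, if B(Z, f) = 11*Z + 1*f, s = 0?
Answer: 324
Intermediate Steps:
F = 9 (F = 9 + 0**2 = 9 + 0 = 9)
B(Z, f) = f + 11*Z (B(Z, f) = 11*Z + f = f + 11*Z)
(B(-4, -10) + (63 + F))**2 = ((-10 + 11*(-4)) + (63 + 9))**2 = ((-10 - 44) + 72)**2 = (-54 + 72)**2 = 18**2 = 324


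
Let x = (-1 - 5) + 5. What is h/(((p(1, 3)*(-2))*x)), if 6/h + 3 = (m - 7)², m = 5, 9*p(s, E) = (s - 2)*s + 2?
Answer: 27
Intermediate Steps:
p(s, E) = 2/9 + s*(-2 + s)/9 (p(s, E) = ((s - 2)*s + 2)/9 = ((-2 + s)*s + 2)/9 = (s*(-2 + s) + 2)/9 = (2 + s*(-2 + s))/9 = 2/9 + s*(-2 + s)/9)
x = -1 (x = -6 + 5 = -1)
h = 6 (h = 6/(-3 + (5 - 7)²) = 6/(-3 + (-2)²) = 6/(-3 + 4) = 6/1 = 6*1 = 6)
h/(((p(1, 3)*(-2))*x)) = 6/((((2/9 - 2/9*1 + (⅑)*1²)*(-2))*(-1))) = 6/((((2/9 - 2/9 + (⅑)*1)*(-2))*(-1))) = 6/((((2/9 - 2/9 + ⅑)*(-2))*(-1))) = 6/((((⅑)*(-2))*(-1))) = 6/((-2/9*(-1))) = 6/(2/9) = 6*(9/2) = 27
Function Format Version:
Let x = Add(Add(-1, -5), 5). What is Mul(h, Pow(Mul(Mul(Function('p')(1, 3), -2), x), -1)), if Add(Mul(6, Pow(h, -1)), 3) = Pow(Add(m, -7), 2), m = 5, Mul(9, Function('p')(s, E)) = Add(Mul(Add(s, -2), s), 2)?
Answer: 27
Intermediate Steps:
Function('p')(s, E) = Add(Rational(2, 9), Mul(Rational(1, 9), s, Add(-2, s))) (Function('p')(s, E) = Mul(Rational(1, 9), Add(Mul(Add(s, -2), s), 2)) = Mul(Rational(1, 9), Add(Mul(Add(-2, s), s), 2)) = Mul(Rational(1, 9), Add(Mul(s, Add(-2, s)), 2)) = Mul(Rational(1, 9), Add(2, Mul(s, Add(-2, s)))) = Add(Rational(2, 9), Mul(Rational(1, 9), s, Add(-2, s))))
x = -1 (x = Add(-6, 5) = -1)
h = 6 (h = Mul(6, Pow(Add(-3, Pow(Add(5, -7), 2)), -1)) = Mul(6, Pow(Add(-3, Pow(-2, 2)), -1)) = Mul(6, Pow(Add(-3, 4), -1)) = Mul(6, Pow(1, -1)) = Mul(6, 1) = 6)
Mul(h, Pow(Mul(Mul(Function('p')(1, 3), -2), x), -1)) = Mul(6, Pow(Mul(Mul(Add(Rational(2, 9), Mul(Rational(-2, 9), 1), Mul(Rational(1, 9), Pow(1, 2))), -2), -1), -1)) = Mul(6, Pow(Mul(Mul(Add(Rational(2, 9), Rational(-2, 9), Mul(Rational(1, 9), 1)), -2), -1), -1)) = Mul(6, Pow(Mul(Mul(Add(Rational(2, 9), Rational(-2, 9), Rational(1, 9)), -2), -1), -1)) = Mul(6, Pow(Mul(Mul(Rational(1, 9), -2), -1), -1)) = Mul(6, Pow(Mul(Rational(-2, 9), -1), -1)) = Mul(6, Pow(Rational(2, 9), -1)) = Mul(6, Rational(9, 2)) = 27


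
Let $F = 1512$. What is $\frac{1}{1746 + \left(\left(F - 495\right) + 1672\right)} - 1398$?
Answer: $- \frac{6200129}{4435} \approx -1398.0$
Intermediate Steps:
$\frac{1}{1746 + \left(\left(F - 495\right) + 1672\right)} - 1398 = \frac{1}{1746 + \left(\left(1512 - 495\right) + 1672\right)} - 1398 = \frac{1}{1746 + \left(1017 + 1672\right)} - 1398 = \frac{1}{1746 + 2689} - 1398 = \frac{1}{4435} - 1398 = - \frac{6200129}{4435}$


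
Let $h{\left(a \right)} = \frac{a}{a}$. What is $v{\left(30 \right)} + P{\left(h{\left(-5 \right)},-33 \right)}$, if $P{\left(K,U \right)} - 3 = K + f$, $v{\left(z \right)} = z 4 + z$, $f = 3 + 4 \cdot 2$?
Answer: $165$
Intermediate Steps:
$h{\left(a \right)} = 1$
$f = 11$ ($f = 3 + 8 = 11$)
$v{\left(z \right)} = 5 z$ ($v{\left(z \right)} = 4 z + z = 5 z$)
$P{\left(K,U \right)} = 14 + K$ ($P{\left(K,U \right)} = 3 + \left(K + 11\right) = 3 + \left(11 + K\right) = 14 + K$)
$v{\left(30 \right)} + P{\left(h{\left(-5 \right)},-33 \right)} = 5 \cdot 30 + \left(14 + 1\right) = 150 + 15 = 165$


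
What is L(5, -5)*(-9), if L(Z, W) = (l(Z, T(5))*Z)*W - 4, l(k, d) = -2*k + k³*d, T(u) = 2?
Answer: 54036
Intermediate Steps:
l(k, d) = -2*k + d*k³
L(Z, W) = -4 + W*Z²*(-2 + 2*Z²) (L(Z, W) = ((Z*(-2 + 2*Z²))*Z)*W - 4 = (Z²*(-2 + 2*Z²))*W - 4 = W*Z²*(-2 + 2*Z²) - 4 = -4 + W*Z²*(-2 + 2*Z²))
L(5, -5)*(-9) = (-4 + 2*(-5)*5²*(-1 + 5²))*(-9) = (-4 + 2*(-5)*25*(-1 + 25))*(-9) = (-4 + 2*(-5)*25*24)*(-9) = (-4 - 6000)*(-9) = -6004*(-9) = 54036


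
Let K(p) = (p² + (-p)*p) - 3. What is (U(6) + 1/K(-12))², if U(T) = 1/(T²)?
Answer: 121/1296 ≈ 0.093364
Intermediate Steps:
K(p) = -3 (K(p) = (p² - p²) - 3 = 0 - 3 = -3)
U(T) = T⁻²
(U(6) + 1/K(-12))² = (6⁻² + 1/(-3))² = (1/36 - ⅓)² = (-11/36)² = 121/1296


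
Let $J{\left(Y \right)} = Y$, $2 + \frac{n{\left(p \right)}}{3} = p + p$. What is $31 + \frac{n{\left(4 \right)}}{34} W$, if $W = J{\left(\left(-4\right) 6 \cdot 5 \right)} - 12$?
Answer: $- \frac{661}{17} \approx -38.882$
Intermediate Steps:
$n{\left(p \right)} = -6 + 6 p$ ($n{\left(p \right)} = -6 + 3 \left(p + p\right) = -6 + 3 \cdot 2 p = -6 + 6 p$)
$W = -132$ ($W = \left(-4\right) 6 \cdot 5 - 12 = \left(-24\right) 5 - 12 = -120 - 12 = -132$)
$31 + \frac{n{\left(4 \right)}}{34} W = 31 + \frac{-6 + 6 \cdot 4}{34} \left(-132\right) = 31 + \left(-6 + 24\right) \frac{1}{34} \left(-132\right) = 31 + 18 \cdot \frac{1}{34} \left(-132\right) = 31 + \frac{9}{17} \left(-132\right) = 31 - \frac{1188}{17} = - \frac{661}{17}$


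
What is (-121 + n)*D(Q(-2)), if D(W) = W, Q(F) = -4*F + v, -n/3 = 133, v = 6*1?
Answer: -7280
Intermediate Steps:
v = 6
n = -399 (n = -3*133 = -399)
Q(F) = 6 - 4*F (Q(F) = -4*F + 6 = 6 - 4*F)
(-121 + n)*D(Q(-2)) = (-121 - 399)*(6 - 4*(-2)) = -520*(6 + 8) = -520*14 = -7280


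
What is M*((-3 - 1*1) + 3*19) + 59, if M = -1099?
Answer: -58188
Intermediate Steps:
M*((-3 - 1*1) + 3*19) + 59 = -1099*((-3 - 1*1) + 3*19) + 59 = -1099*((-3 - 1) + 57) + 59 = -1099*(-4 + 57) + 59 = -1099*53 + 59 = -58247 + 59 = -58188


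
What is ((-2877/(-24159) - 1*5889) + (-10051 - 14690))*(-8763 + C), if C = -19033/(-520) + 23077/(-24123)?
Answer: 27003514784945808691/101016509880 ≈ 2.6732e+8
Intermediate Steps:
C = 447133019/12543960 (C = -19033*(-1/520) + 23077*(-1/24123) = 19033/520 - 23077/24123 = 447133019/12543960 ≈ 35.645)
((-2877/(-24159) - 1*5889) + (-10051 - 14690))*(-8763 + C) = ((-2877/(-24159) - 1*5889) + (-10051 - 14690))*(-8763 + 447133019/12543960) = ((-2877*(-1)/24159 - 5889) - 24741)*(-109475588461/12543960) = ((-1*(-959/8053) - 5889) - 24741)*(-109475588461/12543960) = ((959/8053 - 5889) - 24741)*(-109475588461/12543960) = (-47423158/8053 - 24741)*(-109475588461/12543960) = -246662431/8053*(-109475588461/12543960) = 27003514784945808691/101016509880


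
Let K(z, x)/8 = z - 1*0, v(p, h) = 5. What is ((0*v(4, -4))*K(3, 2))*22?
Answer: 0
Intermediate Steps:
K(z, x) = 8*z (K(z, x) = 8*(z - 1*0) = 8*(z + 0) = 8*z)
((0*v(4, -4))*K(3, 2))*22 = ((0*5)*(8*3))*22 = (0*24)*22 = 0*22 = 0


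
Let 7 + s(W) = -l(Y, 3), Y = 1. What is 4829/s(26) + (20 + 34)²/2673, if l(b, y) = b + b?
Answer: -53011/99 ≈ -535.46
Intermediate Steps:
l(b, y) = 2*b
s(W) = -9 (s(W) = -7 - 2 = -9)
4829/s(26) + (20 + 34)²/2673 = 4829/(-9) + (20 + 34)²/2673 = 4829*(-⅑) + 54²*(1/2673) = -4829/9 + 2916*(1/2673) = -4829/9 + 12/11 = -53011/99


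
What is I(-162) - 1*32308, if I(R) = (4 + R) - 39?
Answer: -32505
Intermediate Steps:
I(R) = -35 + R
I(-162) - 1*32308 = (-35 - 162) - 1*32308 = -197 - 32308 = -32505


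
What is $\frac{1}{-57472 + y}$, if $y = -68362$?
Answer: $- \frac{1}{125834} \approx -7.947 \cdot 10^{-6}$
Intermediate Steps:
$\frac{1}{-57472 + y} = \frac{1}{-57472 - 68362} = \frac{1}{-125834} = - \frac{1}{125834}$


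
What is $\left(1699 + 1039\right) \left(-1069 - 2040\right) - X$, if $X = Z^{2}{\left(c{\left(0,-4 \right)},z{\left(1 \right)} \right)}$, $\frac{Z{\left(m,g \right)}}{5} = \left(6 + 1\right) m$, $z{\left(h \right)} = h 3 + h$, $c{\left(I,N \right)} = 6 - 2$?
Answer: $-8532042$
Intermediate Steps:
$c{\left(I,N \right)} = 4$
$z{\left(h \right)} = 4 h$ ($z{\left(h \right)} = 3 h + h = 4 h$)
$Z{\left(m,g \right)} = 35 m$ ($Z{\left(m,g \right)} = 5 \left(6 + 1\right) m = 5 \cdot 7 m = 35 m$)
$X = 19600$ ($X = \left(35 \cdot 4\right)^{2} = 140^{2} = 19600$)
$\left(1699 + 1039\right) \left(-1069 - 2040\right) - X = \left(1699 + 1039\right) \left(-1069 - 2040\right) - 19600 = 2738 \left(-3109\right) - 19600 = -8512442 - 19600 = -8532042$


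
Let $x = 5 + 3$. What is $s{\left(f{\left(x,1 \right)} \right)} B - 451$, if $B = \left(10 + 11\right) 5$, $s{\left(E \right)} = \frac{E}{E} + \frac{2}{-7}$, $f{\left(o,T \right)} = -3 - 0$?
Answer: $-376$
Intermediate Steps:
$x = 8$
$f{\left(o,T \right)} = -3$ ($f{\left(o,T \right)} = -3 + 0 = -3$)
$s{\left(E \right)} = \frac{5}{7}$ ($s{\left(E \right)} = 1 + 2 \left(- \frac{1}{7}\right) = 1 - \frac{2}{7} = \frac{5}{7}$)
$B = 105$ ($B = 21 \cdot 5 = 105$)
$s{\left(f{\left(x,1 \right)} \right)} B - 451 = \frac{5}{7} \cdot 105 - 451 = 75 - 451 = -376$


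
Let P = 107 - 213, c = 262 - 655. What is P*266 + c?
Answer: -28589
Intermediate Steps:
c = -393
P = -106
P*266 + c = -106*266 - 393 = -28196 - 393 = -28589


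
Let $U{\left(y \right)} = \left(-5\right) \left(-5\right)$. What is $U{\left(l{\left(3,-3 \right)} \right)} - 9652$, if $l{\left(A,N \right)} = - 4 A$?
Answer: $-9627$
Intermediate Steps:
$U{\left(y \right)} = 25$
$U{\left(l{\left(3,-3 \right)} \right)} - 9652 = 25 - 9652 = -9627$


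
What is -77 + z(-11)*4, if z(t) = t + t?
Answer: -165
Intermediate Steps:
z(t) = 2*t
-77 + z(-11)*4 = -77 + (2*(-11))*4 = -77 - 22*4 = -77 - 88 = -165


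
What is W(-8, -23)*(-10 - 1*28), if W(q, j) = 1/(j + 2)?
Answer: 38/21 ≈ 1.8095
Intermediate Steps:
W(q, j) = 1/(2 + j)
W(-8, -23)*(-10 - 1*28) = (-10 - 1*28)/(2 - 23) = (-10 - 28)/(-21) = -1/21*(-38) = 38/21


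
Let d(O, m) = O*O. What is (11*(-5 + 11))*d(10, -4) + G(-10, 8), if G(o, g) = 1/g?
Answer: 52801/8 ≈ 6600.1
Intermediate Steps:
d(O, m) = O²
(11*(-5 + 11))*d(10, -4) + G(-10, 8) = (11*(-5 + 11))*10² + 1/8 = (11*6)*100 + ⅛ = 66*100 + ⅛ = 6600 + ⅛ = 52801/8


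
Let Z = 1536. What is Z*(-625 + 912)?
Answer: 440832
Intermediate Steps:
Z*(-625 + 912) = 1536*(-625 + 912) = 1536*287 = 440832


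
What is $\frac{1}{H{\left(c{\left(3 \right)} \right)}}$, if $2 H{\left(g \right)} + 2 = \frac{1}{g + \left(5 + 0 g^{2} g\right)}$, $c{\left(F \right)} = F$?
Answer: $- \frac{16}{15} \approx -1.0667$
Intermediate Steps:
$H{\left(g \right)} = -1 + \frac{1}{2 \left(5 + g\right)}$ ($H{\left(g \right)} = -1 + \frac{1}{2 \left(g + \left(5 + 0 g^{2} g\right)\right)} = -1 + \frac{1}{2 \left(g + \left(5 + 0 g\right)\right)} = -1 + \frac{1}{2 \left(g + \left(5 + 0\right)\right)} = -1 + \frac{1}{2 \left(g + 5\right)} = -1 + \frac{1}{2 \left(5 + g\right)}$)
$\frac{1}{H{\left(c{\left(3 \right)} \right)}} = \frac{1}{\frac{1}{5 + 3} \left(- \frac{9}{2} - 3\right)} = \frac{1}{\frac{1}{8} \left(- \frac{9}{2} - 3\right)} = \frac{1}{\frac{1}{8} \left(- \frac{15}{2}\right)} = \frac{1}{- \frac{15}{16}} = - \frac{16}{15}$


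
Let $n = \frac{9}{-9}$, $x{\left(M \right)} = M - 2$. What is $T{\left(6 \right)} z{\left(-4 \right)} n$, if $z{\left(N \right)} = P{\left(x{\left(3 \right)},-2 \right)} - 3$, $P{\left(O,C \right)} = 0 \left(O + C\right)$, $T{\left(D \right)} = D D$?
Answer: $108$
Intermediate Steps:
$T{\left(D \right)} = D^{2}$
$x{\left(M \right)} = -2 + M$
$P{\left(O,C \right)} = 0$ ($P{\left(O,C \right)} = 0 \left(C + O\right) = 0$)
$n = -1$ ($n = 9 \left(- \frac{1}{9}\right) = -1$)
$z{\left(N \right)} = -3$ ($z{\left(N \right)} = 0 - 3 = -3$)
$T{\left(6 \right)} z{\left(-4 \right)} n = 6^{2} \left(-3\right) \left(-1\right) = 36 \left(-3\right) \left(-1\right) = \left(-108\right) \left(-1\right) = 108$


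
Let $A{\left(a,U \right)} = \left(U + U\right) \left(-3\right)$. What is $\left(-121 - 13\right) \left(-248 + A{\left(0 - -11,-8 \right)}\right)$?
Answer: $26800$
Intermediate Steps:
$A{\left(a,U \right)} = - 6 U$ ($A{\left(a,U \right)} = 2 U \left(-3\right) = - 6 U$)
$\left(-121 - 13\right) \left(-248 + A{\left(0 - -11,-8 \right)}\right) = \left(-121 - 13\right) \left(-248 - -48\right) = - 134 \left(-248 + 48\right) = \left(-134\right) \left(-200\right) = 26800$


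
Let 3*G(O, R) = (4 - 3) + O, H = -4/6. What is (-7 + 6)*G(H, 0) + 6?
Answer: 53/9 ≈ 5.8889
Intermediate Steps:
H = -⅔ (H = -4*⅙ = -⅔ ≈ -0.66667)
G(O, R) = ⅓ + O/3 (G(O, R) = ((4 - 3) + O)/3 = (1 + O)/3 = ⅓ + O/3)
(-7 + 6)*G(H, 0) + 6 = (-7 + 6)*(⅓ + (⅓)*(-⅔)) + 6 = -(⅓ - 2/9) + 6 = -1*⅑ + 6 = -⅑ + 6 = 53/9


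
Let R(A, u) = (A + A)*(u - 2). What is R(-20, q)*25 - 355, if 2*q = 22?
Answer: -9355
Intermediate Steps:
q = 11 (q = (½)*22 = 11)
R(A, u) = 2*A*(-2 + u) (R(A, u) = (2*A)*(-2 + u) = 2*A*(-2 + u))
R(-20, q)*25 - 355 = (2*(-20)*(-2 + 11))*25 - 355 = (2*(-20)*9)*25 - 355 = -360*25 - 355 = -9000 - 355 = -9355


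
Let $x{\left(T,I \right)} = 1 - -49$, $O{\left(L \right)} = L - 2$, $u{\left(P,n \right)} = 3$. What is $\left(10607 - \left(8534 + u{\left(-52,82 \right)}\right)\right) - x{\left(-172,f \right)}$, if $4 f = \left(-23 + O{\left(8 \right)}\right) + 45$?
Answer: $2020$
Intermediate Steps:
$O{\left(L \right)} = -2 + L$
$f = 7$ ($f = \frac{\left(-23 + \left(-2 + 8\right)\right) + 45}{4} = \frac{\left(-23 + 6\right) + 45}{4} = \frac{-17 + 45}{4} = \frac{1}{4} \cdot 28 = 7$)
$x{\left(T,I \right)} = 50$ ($x{\left(T,I \right)} = 1 + 49 = 50$)
$\left(10607 - \left(8534 + u{\left(-52,82 \right)}\right)\right) - x{\left(-172,f \right)} = \left(10607 - 8537\right) - 50 = 2070 - 50 = 2020$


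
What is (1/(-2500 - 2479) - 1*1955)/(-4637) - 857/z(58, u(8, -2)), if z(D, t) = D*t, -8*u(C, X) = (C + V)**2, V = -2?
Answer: 22326652817/6025869603 ≈ 3.7051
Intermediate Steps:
u(C, X) = -(-2 + C)**2/8 (u(C, X) = -(C - 2)**2/8 = -(-2 + C)**2/8)
(1/(-2500 - 2479) - 1*1955)/(-4637) - 857/z(58, u(8, -2)) = (1/(-2500 - 2479) - 1*1955)/(-4637) - 857*(-4/(29*(-2 + 8)**2)) = (1/(-4979) - 1955)*(-1/4637) - 857/(58*(-1/8*6**2)) = (-1/4979 - 1955)*(-1/4637) - 857/(58*(-1/8*36)) = -9733946/4979*(-1/4637) - 857/(58*(-9/2)) = 9733946/23087623 - 857/(-261) = 9733946/23087623 - 857*(-1/261) = 9733946/23087623 + 857/261 = 22326652817/6025869603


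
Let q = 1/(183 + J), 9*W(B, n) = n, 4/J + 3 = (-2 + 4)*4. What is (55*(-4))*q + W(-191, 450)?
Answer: 44850/919 ≈ 48.803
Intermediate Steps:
J = ⅘ (J = 4/(-3 + (-2 + 4)*4) = 4/(-3 + 2*4) = 4/(-3 + 8) = 4/5 = 4*(⅕) = ⅘ ≈ 0.80000)
W(B, n) = n/9
q = 5/919 (q = 1/(183 + ⅘) = 1/(919/5) = 5/919 ≈ 0.0054407)
(55*(-4))*q + W(-191, 450) = (55*(-4))*(5/919) + (⅑)*450 = -220*5/919 + 50 = -1100/919 + 50 = 44850/919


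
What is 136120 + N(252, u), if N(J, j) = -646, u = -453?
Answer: 135474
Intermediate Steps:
136120 + N(252, u) = 136120 - 646 = 135474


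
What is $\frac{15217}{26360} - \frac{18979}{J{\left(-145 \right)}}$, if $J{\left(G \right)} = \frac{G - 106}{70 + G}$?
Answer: $- \frac{37517663533}{6616360} \approx -5670.4$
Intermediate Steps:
$J{\left(G \right)} = \frac{-106 + G}{70 + G}$
$\frac{15217}{26360} - \frac{18979}{J{\left(-145 \right)}} = \frac{15217}{26360} - \frac{18979}{\frac{1}{70 - 145} \left(-106 - 145\right)} = 15217 \cdot \frac{1}{26360} - \frac{18979}{\frac{1}{-75} \left(-251\right)} = \frac{15217}{26360} - \frac{18979}{\left(- \frac{1}{75}\right) \left(-251\right)} = \frac{15217}{26360} - \frac{18979}{\frac{251}{75}} = \frac{15217}{26360} - \frac{1423425}{251} = - \frac{37517663533}{6616360}$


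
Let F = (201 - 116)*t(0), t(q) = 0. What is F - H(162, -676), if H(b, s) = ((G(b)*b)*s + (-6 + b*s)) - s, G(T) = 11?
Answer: 1313474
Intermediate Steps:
H(b, s) = -6 - s + 12*b*s (H(b, s) = ((11*b)*s + (-6 + b*s)) - s = (11*b*s + (-6 + b*s)) - s = (-6 + 12*b*s) - s = -6 - s + 12*b*s)
F = 0 (F = (201 - 116)*0 = 85*0 = 0)
F - H(162, -676) = 0 - (-6 - 1*(-676) + 12*162*(-676)) = 0 - (-6 + 676 - 1314144) = 0 - 1*(-1313474) = 0 + 1313474 = 1313474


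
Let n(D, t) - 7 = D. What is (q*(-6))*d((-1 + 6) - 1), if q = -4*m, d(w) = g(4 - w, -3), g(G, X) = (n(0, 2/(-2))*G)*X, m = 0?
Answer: 0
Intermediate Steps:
n(D, t) = 7 + D
g(G, X) = 7*G*X (g(G, X) = ((7 + 0)*G)*X = (7*G)*X = 7*G*X)
d(w) = -84 + 21*w (d(w) = 7*(4 - w)*(-3) = -84 + 21*w)
q = 0 (q = -4*0 = 0)
(q*(-6))*d((-1 + 6) - 1) = (0*(-6))*(-84 + 21*((-1 + 6) - 1)) = 0*(-84 + 21*(5 - 1)) = 0*(-84 + 21*4) = 0*(-84 + 84) = 0*0 = 0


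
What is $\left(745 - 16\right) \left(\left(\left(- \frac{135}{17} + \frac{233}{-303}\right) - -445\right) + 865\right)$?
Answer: $\frac{1628815392}{1717} \approx 9.4864 \cdot 10^{5}$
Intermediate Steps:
$\left(745 - 16\right) \left(\left(\left(- \frac{135}{17} + \frac{233}{-303}\right) - -445\right) + 865\right) = 729 \left(\left(\left(\left(-135\right) \frac{1}{17} + 233 \left(- \frac{1}{303}\right)\right) + 445\right) + 865\right) = 729 \left(\left(\left(- \frac{135}{17} - \frac{233}{303}\right) + 445\right) + 865\right) = 729 \left(\left(- \frac{44866}{5151} + 445\right) + 865\right) = 729 \left(\frac{2247329}{5151} + 865\right) = 729 \cdot \frac{6702944}{5151} = \frac{1628815392}{1717}$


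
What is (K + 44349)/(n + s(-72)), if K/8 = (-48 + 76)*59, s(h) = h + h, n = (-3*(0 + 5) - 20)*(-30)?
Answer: 57565/906 ≈ 63.538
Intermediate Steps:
n = 1050 (n = (-3*5 - 20)*(-30) = (-15 - 20)*(-30) = -35*(-30) = 1050)
s(h) = 2*h
K = 13216 (K = 8*((-48 + 76)*59) = 8*(28*59) = 8*1652 = 13216)
(K + 44349)/(n + s(-72)) = (13216 + 44349)/(1050 + 2*(-72)) = 57565/(1050 - 144) = 57565/906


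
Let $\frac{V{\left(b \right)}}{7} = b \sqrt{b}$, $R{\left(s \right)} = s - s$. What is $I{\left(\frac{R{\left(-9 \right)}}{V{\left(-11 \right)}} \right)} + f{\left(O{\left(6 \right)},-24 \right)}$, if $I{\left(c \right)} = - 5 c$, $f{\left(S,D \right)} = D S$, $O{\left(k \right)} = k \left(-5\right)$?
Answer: $720$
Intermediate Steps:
$R{\left(s \right)} = 0$
$V{\left(b \right)} = 7 b^{\frac{3}{2}}$ ($V{\left(b \right)} = 7 b \sqrt{b} = 7 b^{\frac{3}{2}}$)
$O{\left(k \right)} = - 5 k$
$I{\left(\frac{R{\left(-9 \right)}}{V{\left(-11 \right)}} \right)} + f{\left(O{\left(6 \right)},-24 \right)} = - 5 \frac{0}{7 \left(-11\right)^{\frac{3}{2}}} - 24 \left(\left(-5\right) 6\right) = - 5 \frac{0}{7 \left(- 11 i \sqrt{11}\right)} - -720 = - 5 \frac{0}{\left(-77\right) i \sqrt{11}} + 720 = - 5 \cdot 0 \frac{i \sqrt{11}}{847} + 720 = \left(-5\right) 0 + 720 = 0 + 720 = 720$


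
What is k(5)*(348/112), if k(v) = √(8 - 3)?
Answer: 87*√5/28 ≈ 6.9478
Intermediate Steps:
k(v) = √5
k(5)*(348/112) = √5*(348/112) = √5*(348*(1/112)) = √5*(87/28) = 87*√5/28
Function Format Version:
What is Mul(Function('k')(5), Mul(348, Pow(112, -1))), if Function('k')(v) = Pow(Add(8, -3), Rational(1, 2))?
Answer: Mul(Rational(87, 28), Pow(5, Rational(1, 2))) ≈ 6.9478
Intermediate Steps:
Function('k')(v) = Pow(5, Rational(1, 2))
Mul(Function('k')(5), Mul(348, Pow(112, -1))) = Mul(Pow(5, Rational(1, 2)), Mul(348, Pow(112, -1))) = Mul(Pow(5, Rational(1, 2)), Mul(348, Rational(1, 112))) = Mul(Pow(5, Rational(1, 2)), Rational(87, 28)) = Mul(Rational(87, 28), Pow(5, Rational(1, 2)))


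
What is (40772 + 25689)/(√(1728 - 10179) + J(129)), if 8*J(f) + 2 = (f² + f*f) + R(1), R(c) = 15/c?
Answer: 17702551960/1109097889 - 12760512*I*√939/1109097889 ≈ 15.961 - 0.35256*I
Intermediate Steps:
J(f) = 13/8 + f²/4 (J(f) = -¼ + ((f² + f*f) + 15/1)/8 = -¼ + ((f² + f²) + 15*1)/8 = -¼ + (2*f² + 15)/8 = -¼ + (15 + 2*f²)/8 = -¼ + (15/8 + f²/4) = 13/8 + f²/4)
(40772 + 25689)/(√(1728 - 10179) + J(129)) = (40772 + 25689)/(√(1728 - 10179) + (13/8 + (¼)*129²)) = 66461/(√(-8451) + (13/8 + (¼)*16641)) = 66461/(3*I*√939 + (13/8 + 16641/4)) = 66461/(3*I*√939 + 33295/8) = 66461/(33295/8 + 3*I*√939)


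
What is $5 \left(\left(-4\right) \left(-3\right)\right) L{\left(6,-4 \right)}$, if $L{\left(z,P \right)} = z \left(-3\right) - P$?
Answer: $-840$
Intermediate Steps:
$L{\left(z,P \right)} = - P - 3 z$ ($L{\left(z,P \right)} = - 3 z - P = - P - 3 z$)
$5 \left(\left(-4\right) \left(-3\right)\right) L{\left(6,-4 \right)} = 5 \left(\left(-4\right) \left(-3\right)\right) \left(\left(-1\right) \left(-4\right) - 18\right) = 5 \cdot 12 \left(4 - 18\right) = 60 \left(-14\right) = -840$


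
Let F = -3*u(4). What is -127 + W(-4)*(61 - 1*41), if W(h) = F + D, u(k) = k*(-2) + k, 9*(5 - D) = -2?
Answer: 1957/9 ≈ 217.44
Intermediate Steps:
D = 47/9 (D = 5 - ⅑*(-2) = 5 + 2/9 = 47/9 ≈ 5.2222)
u(k) = -k (u(k) = -2*k + k = -k)
F = 12 (F = -(-3)*4 = -3*(-4) = 12)
W(h) = 155/9 (W(h) = 12 + 47/9 = 155/9)
-127 + W(-4)*(61 - 1*41) = -127 + 155*(61 - 1*41)/9 = -127 + 155*(61 - 41)/9 = -127 + (155/9)*20 = -127 + 3100/9 = 1957/9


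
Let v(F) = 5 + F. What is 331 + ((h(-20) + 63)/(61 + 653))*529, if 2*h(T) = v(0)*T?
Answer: 243211/714 ≈ 340.63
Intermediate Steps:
h(T) = 5*T/2 (h(T) = ((5 + 0)*T)/2 = (5*T)/2 = 5*T/2)
331 + ((h(-20) + 63)/(61 + 653))*529 = 331 + (((5/2)*(-20) + 63)/(61 + 653))*529 = 331 + ((-50 + 63)/714)*529 = 331 + (13*(1/714))*529 = 331 + (13/714)*529 = 331 + 6877/714 = 243211/714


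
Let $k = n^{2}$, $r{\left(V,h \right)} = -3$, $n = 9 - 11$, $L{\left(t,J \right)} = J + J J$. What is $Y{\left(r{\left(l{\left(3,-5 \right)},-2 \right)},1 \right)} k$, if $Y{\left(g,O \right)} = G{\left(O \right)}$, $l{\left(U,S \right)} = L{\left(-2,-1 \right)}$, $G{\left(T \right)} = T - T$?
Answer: $0$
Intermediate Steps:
$G{\left(T \right)} = 0$
$L{\left(t,J \right)} = J + J^{2}$
$n = -2$
$l{\left(U,S \right)} = 0$ ($l{\left(U,S \right)} = - (1 - 1) = \left(-1\right) 0 = 0$)
$Y{\left(g,O \right)} = 0$
$k = 4$ ($k = \left(-2\right)^{2} = 4$)
$Y{\left(r{\left(l{\left(3,-5 \right)},-2 \right)},1 \right)} k = 0 \cdot 4 = 0$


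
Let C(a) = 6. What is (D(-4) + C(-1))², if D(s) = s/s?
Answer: 49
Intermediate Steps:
D(s) = 1
(D(-4) + C(-1))² = (1 + 6)² = 7² = 49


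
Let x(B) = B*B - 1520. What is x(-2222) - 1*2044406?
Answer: 2891358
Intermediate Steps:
x(B) = -1520 + B**2 (x(B) = B**2 - 1520 = -1520 + B**2)
x(-2222) - 1*2044406 = (-1520 + (-2222)**2) - 1*2044406 = (-1520 + 4937284) - 2044406 = 4935764 - 2044406 = 2891358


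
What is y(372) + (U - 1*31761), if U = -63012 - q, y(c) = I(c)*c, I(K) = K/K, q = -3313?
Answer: -91088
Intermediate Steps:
I(K) = 1
y(c) = c (y(c) = 1*c = c)
U = -59699 (U = -63012 - 1*(-3313) = -63012 + 3313 = -59699)
y(372) + (U - 1*31761) = 372 + (-59699 - 1*31761) = 372 + (-59699 - 31761) = 372 - 91460 = -91088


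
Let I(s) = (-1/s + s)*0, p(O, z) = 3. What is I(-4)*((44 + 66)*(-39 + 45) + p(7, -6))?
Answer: 0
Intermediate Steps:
I(s) = 0 (I(s) = (s - 1/s)*0 = 0)
I(-4)*((44 + 66)*(-39 + 45) + p(7, -6)) = 0*((44 + 66)*(-39 + 45) + 3) = 0*(110*6 + 3) = 0*(660 + 3) = 0*663 = 0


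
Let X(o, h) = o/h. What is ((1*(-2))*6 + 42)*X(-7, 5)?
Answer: -42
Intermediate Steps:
((1*(-2))*6 + 42)*X(-7, 5) = ((1*(-2))*6 + 42)*(-7/5) = (-2*6 + 42)*(-7*⅕) = (-12 + 42)*(-7/5) = 30*(-7/5) = -42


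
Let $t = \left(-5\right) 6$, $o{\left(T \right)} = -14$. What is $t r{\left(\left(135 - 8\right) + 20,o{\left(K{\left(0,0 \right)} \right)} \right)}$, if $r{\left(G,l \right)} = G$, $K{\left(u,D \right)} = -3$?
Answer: $-4410$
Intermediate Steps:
$t = -30$
$t r{\left(\left(135 - 8\right) + 20,o{\left(K{\left(0,0 \right)} \right)} \right)} = - 30 \left(\left(135 - 8\right) + 20\right) = - 30 \left(127 + 20\right) = \left(-30\right) 147 = -4410$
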